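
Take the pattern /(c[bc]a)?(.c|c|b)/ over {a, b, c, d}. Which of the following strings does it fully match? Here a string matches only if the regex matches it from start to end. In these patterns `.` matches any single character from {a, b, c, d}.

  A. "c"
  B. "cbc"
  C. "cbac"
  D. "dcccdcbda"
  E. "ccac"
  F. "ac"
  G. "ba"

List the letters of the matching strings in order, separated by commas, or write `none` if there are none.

A → match
B → no match
C → match
D → no match
E → match
F → match
G → no match

A, C, E, F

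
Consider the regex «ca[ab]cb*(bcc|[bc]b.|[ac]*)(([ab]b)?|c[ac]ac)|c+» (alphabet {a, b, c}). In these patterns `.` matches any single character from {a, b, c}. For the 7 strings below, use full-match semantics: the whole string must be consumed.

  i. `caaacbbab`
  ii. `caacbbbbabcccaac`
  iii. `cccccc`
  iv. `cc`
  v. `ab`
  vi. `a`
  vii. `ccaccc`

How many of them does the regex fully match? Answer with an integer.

i. `caaacbbab` → no match
ii → no match
iii. `cccccc` → match
iv. `cc` → match
v. `ab` → no match
vi. `a` → no match
vii. `ccaccc` → no match
Total matched: 2

2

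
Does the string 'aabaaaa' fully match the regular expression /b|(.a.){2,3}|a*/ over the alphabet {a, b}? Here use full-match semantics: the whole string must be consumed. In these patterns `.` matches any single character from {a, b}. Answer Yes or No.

No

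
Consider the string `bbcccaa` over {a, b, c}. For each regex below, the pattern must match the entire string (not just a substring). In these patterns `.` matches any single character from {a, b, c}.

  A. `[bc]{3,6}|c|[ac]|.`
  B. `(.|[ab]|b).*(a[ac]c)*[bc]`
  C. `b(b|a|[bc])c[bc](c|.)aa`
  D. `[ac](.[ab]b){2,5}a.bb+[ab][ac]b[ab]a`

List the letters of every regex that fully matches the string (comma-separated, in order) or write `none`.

A → no match
B → no match
C → match
D → no match

C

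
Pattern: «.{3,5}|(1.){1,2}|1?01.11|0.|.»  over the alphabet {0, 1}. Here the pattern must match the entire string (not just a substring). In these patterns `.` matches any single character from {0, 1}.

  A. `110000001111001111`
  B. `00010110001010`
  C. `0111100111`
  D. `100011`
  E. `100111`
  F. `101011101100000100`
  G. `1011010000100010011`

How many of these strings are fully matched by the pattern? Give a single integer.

0

A → no match
B → no match
C → no match
D → no match
E → no match
F → no match
G → no match
Total matched: 0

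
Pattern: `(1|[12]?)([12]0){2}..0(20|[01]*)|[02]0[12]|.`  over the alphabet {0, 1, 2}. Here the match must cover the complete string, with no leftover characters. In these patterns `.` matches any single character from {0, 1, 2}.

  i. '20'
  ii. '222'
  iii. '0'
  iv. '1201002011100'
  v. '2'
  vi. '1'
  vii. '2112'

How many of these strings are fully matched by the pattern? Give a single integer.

4

i. '20' → no match
ii. '222' → no match
iii. '0' → match
iv → match
v. '2' → match
vi. '1' → match
vii. '2112' → no match
Total matched: 4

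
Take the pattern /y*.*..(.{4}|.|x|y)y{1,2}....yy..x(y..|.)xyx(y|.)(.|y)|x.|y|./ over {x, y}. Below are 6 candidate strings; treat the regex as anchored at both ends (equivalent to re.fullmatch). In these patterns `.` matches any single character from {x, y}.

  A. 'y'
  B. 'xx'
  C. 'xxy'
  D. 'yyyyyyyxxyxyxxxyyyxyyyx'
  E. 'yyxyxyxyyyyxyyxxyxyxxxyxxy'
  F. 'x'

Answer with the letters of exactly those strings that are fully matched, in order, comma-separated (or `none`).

A → match
B → match
C → no match
D → no match
E → no match
F → match

A, B, F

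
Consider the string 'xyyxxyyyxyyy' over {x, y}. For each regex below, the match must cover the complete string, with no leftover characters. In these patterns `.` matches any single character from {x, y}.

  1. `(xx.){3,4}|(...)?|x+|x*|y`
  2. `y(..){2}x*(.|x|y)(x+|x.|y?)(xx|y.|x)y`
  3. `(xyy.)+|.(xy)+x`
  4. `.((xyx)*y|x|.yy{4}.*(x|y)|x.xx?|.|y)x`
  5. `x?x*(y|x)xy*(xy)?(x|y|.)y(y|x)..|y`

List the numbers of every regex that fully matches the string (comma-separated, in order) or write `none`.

1 → no match
2 → no match — must start with 'y'
3 → match
4 → no match — must end with 'x'
5 → no match

3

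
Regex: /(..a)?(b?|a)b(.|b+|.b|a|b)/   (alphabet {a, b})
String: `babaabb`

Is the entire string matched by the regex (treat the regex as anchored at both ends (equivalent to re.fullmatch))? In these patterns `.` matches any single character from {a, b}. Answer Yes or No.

No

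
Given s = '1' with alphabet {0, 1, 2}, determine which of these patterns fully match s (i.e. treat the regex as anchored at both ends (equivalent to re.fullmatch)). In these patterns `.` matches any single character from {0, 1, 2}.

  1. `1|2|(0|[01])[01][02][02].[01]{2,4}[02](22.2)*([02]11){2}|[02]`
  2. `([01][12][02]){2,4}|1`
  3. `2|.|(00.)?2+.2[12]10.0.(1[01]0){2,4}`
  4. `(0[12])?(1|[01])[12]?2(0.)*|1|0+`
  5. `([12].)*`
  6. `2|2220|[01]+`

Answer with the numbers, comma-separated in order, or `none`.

1 → match
2 → match
3 → match
4 → match
5 → no match
6 → match

1, 2, 3, 4, 6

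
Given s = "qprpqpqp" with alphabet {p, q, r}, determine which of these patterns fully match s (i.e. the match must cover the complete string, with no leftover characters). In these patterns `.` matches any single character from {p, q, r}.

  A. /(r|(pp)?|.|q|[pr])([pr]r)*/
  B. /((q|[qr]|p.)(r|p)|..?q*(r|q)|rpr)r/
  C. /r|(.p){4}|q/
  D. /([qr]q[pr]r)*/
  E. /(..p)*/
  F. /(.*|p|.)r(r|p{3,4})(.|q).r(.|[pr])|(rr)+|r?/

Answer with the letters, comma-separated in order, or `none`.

A → no match
B → no match — must end with "r"
C → match
D → no match
E → no match
F → no match

C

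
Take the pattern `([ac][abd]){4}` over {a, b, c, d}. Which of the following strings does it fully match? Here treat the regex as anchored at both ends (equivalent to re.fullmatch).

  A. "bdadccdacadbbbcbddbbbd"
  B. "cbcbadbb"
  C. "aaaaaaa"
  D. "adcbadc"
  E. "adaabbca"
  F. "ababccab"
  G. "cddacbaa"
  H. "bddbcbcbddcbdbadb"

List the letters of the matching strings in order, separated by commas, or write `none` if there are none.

none

A → no match
B. "cbcbadbb" → no match
C. "aaaaaaa" → no match
D. "adcbadc" → no match
E. "adaabbca" → no match
F. "ababccab" → no match
G. "cddacbaa" → no match
H → no match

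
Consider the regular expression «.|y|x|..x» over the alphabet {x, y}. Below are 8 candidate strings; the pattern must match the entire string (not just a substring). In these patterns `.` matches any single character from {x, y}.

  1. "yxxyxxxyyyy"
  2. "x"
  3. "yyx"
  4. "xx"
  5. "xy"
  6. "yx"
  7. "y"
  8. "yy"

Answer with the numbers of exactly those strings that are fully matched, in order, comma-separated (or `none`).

2, 3, 7

1 → no match
2 → match
3 → match
4 → no match
5 → no match
6 → no match
7 → match
8 → no match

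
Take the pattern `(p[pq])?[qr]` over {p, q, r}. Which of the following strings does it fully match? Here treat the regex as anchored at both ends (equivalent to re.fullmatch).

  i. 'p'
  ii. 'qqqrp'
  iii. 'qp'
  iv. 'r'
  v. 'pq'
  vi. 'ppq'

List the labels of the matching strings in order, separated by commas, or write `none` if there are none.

iv, vi

i → no match
ii → no match
iii → no match
iv → match
v → no match
vi → match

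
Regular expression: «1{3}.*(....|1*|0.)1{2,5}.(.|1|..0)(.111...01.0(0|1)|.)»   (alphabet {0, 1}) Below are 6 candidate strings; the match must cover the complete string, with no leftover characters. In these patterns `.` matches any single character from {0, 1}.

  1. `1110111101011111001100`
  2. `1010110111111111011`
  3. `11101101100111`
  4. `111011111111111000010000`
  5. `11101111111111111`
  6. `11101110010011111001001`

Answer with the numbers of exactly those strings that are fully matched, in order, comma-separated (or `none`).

1 → match
2 → no match
3 → no match
4 → no match
5 → match
6 → match

1, 5, 6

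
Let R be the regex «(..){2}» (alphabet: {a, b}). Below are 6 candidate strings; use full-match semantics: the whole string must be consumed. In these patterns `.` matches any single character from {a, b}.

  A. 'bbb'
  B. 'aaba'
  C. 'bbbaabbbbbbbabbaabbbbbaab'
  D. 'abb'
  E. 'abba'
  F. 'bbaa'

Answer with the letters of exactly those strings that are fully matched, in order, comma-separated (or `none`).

A. 'bbb' → no match
B. 'aaba' → match
C → no match
D. 'abb' → no match
E. 'abba' → match
F. 'bbaa' → match

B, E, F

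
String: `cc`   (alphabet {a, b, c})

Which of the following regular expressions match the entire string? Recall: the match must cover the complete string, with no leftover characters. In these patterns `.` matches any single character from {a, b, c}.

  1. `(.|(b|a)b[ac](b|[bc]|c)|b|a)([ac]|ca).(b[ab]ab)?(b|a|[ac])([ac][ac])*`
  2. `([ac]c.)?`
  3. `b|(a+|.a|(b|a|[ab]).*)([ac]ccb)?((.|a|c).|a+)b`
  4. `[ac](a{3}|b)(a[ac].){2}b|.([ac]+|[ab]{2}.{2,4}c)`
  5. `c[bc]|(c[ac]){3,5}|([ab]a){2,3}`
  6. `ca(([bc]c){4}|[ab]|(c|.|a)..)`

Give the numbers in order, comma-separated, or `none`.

1 → no match
2 → no match
3 → no match — must end with `b`
4 → match
5 → match
6 → no match — must start with `ca`

4, 5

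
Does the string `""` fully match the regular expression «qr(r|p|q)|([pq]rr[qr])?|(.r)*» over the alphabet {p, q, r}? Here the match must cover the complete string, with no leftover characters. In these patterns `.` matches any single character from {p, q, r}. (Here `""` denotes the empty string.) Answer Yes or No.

Yes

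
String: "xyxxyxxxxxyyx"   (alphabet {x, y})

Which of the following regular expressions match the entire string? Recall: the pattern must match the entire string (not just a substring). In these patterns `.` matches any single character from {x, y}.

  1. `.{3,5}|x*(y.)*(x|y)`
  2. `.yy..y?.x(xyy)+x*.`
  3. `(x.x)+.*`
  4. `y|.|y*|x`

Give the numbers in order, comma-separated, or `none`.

3

1 → no match
2 → no match
3 → match
4 → no match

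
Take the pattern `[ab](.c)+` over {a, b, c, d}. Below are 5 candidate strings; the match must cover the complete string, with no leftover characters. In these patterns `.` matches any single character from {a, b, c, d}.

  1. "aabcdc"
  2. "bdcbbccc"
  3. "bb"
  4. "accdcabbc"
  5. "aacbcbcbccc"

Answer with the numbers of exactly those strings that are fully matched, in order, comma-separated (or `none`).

1. "aabcdc" → no match
2. "bdcbbccc" → no match
3. "bb" → no match — must end with "c"
4. "accdcabbc" → no match
5. "aacbcbcbccc" → match

5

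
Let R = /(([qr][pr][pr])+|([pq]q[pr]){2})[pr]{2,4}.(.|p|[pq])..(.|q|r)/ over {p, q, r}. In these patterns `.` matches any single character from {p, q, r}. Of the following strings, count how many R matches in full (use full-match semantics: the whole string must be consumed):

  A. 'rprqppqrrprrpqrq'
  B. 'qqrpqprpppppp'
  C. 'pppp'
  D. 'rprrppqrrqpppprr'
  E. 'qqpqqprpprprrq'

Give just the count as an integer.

A → match
B → match
C. 'pppp' → no match
D → no match
E → match
Total matched: 3

3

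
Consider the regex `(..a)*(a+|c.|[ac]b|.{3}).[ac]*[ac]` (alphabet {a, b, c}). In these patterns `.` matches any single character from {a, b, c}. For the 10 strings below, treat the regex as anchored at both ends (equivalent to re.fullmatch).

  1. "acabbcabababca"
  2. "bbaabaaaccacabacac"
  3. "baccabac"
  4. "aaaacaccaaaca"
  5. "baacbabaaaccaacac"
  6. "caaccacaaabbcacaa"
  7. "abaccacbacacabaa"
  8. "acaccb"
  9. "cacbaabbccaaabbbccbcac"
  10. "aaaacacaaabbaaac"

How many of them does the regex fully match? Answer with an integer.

4

1 → no match
2 → no match
3 → no match
4 → match
5 → match
6 → match
7 → no match
8 → no match
9 → no match
10 → match
Total matched: 4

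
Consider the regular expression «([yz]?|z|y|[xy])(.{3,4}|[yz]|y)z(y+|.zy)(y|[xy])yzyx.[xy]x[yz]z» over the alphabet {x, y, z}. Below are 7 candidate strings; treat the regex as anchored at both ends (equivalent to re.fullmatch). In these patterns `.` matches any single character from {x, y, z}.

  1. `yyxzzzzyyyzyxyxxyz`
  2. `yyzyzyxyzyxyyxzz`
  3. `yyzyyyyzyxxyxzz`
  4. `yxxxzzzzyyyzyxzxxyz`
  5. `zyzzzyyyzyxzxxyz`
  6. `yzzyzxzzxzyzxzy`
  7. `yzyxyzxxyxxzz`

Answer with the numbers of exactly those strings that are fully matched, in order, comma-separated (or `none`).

1 → match
2 → match
3 → match
4 → match
5 → match
6 → no match — must end with `z`
7 → no match

1, 2, 3, 4, 5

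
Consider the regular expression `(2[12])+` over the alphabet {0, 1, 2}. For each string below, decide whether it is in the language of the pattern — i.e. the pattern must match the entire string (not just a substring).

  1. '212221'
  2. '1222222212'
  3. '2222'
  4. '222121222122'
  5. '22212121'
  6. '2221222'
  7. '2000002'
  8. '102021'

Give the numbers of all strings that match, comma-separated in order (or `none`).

1 → match
2 → no match — must start with '2'
3 → match
4 → match
5 → match
6 → no match
7 → no match
8 → no match — must start with '2'

1, 3, 4, 5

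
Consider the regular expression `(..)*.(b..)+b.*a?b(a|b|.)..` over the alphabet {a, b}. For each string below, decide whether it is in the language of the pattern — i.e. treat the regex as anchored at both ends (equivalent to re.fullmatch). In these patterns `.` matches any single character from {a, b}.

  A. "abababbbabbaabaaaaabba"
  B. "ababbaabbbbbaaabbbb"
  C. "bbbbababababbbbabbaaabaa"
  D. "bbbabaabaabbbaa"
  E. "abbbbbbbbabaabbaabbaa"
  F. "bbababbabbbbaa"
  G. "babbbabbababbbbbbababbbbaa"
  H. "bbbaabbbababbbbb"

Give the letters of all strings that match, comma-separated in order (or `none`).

B, D, E, F, G

A → no match
B → match
C → no match
D → match
E → match
F → match
G → match
H → no match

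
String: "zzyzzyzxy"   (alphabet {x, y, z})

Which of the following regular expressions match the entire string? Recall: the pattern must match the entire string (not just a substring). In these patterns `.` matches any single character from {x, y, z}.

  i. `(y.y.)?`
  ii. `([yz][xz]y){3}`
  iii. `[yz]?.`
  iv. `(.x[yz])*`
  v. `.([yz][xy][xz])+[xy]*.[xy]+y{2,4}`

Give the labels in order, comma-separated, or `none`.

i → no match
ii → match
iii → no match
iv → no match
v → no match

ii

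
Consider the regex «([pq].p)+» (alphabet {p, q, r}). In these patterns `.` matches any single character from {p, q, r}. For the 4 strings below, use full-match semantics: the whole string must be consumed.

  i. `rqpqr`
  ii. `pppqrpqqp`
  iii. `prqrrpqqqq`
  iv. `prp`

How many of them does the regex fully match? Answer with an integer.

2

i → no match — must end with `p`
ii → match
iii → no match — must end with `p`
iv → match
Total matched: 2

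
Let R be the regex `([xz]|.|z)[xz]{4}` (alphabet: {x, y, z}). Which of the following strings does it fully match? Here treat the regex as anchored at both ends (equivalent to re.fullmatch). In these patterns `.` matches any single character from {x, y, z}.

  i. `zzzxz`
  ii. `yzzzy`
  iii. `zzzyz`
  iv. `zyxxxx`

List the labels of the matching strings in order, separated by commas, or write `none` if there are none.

i. `zzzxz` → match
ii. `yzzzy` → no match
iii. `zzzyz` → no match
iv. `zyxxxx` → no match

i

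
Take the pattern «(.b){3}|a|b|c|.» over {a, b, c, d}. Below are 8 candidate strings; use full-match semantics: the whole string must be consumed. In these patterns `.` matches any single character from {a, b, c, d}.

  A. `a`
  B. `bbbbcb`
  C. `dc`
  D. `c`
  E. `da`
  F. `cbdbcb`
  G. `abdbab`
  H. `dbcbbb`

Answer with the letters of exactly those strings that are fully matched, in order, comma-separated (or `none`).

A, B, D, F, G, H

A → match
B → match
C → no match
D → match
E → no match
F → match
G → match
H → match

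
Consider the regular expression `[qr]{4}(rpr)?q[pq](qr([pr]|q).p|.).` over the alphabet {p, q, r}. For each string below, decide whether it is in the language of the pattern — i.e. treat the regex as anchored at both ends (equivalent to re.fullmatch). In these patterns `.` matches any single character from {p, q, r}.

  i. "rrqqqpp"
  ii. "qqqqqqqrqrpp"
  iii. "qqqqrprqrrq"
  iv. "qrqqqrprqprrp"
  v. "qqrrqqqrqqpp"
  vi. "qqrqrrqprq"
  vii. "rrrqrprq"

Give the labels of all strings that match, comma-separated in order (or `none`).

ii, v

i → no match
ii → match
iii → no match
iv → no match
v → match
vi → no match
vii → no match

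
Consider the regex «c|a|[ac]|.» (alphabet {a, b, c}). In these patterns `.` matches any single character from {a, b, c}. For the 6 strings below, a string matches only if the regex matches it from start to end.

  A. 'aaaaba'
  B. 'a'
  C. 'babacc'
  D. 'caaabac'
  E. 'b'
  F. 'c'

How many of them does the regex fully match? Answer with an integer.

3

A. 'aaaaba' → no match
B. 'a' → match
C. 'babacc' → no match
D. 'caaabac' → no match
E. 'b' → match
F. 'c' → match
Total matched: 3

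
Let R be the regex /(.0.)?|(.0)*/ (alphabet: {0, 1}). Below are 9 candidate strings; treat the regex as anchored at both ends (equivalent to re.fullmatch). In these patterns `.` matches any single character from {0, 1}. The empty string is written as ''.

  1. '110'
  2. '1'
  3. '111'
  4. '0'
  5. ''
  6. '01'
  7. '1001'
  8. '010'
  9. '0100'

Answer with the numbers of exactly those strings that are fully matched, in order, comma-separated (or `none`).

1 → no match
2 → no match
3 → no match
4 → no match
5 → match
6 → no match
7 → no match
8 → no match
9 → no match

5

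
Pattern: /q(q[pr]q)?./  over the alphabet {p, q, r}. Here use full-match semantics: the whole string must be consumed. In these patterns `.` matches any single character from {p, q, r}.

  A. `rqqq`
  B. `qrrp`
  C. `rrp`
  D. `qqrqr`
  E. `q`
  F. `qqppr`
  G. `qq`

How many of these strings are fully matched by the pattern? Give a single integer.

2

A → no match — must start with `q`
B → no match
C → no match — must start with `q`
D → match
E → no match
F → no match
G → match
Total matched: 2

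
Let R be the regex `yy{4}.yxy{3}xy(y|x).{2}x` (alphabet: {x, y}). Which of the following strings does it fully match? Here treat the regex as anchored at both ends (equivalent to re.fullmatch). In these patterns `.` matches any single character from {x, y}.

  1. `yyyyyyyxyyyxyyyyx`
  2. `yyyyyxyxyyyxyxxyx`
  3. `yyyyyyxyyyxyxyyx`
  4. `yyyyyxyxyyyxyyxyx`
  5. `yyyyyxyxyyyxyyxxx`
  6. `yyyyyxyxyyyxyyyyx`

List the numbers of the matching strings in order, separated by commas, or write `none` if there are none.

1, 2, 4, 5, 6

1 → match
2 → match
3 → no match
4 → match
5 → match
6 → match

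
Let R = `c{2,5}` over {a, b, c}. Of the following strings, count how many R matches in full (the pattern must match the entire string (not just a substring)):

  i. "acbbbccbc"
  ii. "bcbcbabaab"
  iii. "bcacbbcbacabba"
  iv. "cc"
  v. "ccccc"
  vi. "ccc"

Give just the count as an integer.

3

i → no match — must start with "c"
ii → no match — must start with "c"
iii → no match — must start with "c"
iv → match
v → match
vi → match
Total matched: 3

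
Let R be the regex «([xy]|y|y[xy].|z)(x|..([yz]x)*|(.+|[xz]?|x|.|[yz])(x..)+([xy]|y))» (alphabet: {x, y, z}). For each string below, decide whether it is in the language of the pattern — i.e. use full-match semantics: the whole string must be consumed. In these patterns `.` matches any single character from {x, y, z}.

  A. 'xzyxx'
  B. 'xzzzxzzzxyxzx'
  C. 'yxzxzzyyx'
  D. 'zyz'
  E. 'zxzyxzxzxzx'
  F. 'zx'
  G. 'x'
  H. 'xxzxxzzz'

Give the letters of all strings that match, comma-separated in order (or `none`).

D, E, F

A → no match
B → no match
C → no match
D → match
E → match
F → match
G → no match
H → no match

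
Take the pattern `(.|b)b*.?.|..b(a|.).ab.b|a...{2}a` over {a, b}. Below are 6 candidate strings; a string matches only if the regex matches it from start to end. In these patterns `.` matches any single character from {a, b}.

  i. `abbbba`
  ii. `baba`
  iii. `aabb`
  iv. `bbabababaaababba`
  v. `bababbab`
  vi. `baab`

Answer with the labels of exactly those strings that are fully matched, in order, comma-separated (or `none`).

i. `abbbba` → match
ii. `baba` → no match
iii. `aabb` → no match
iv → no match
v. `bababbab` → no match
vi. `baab` → no match

i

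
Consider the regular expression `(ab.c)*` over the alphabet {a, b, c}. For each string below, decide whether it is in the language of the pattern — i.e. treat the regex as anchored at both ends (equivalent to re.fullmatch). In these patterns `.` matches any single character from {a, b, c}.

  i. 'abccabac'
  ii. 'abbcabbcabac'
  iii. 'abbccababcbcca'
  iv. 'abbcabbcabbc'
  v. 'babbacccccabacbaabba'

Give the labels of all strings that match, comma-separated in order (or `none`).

i → match
ii → match
iii → no match
iv → match
v → no match

i, ii, iv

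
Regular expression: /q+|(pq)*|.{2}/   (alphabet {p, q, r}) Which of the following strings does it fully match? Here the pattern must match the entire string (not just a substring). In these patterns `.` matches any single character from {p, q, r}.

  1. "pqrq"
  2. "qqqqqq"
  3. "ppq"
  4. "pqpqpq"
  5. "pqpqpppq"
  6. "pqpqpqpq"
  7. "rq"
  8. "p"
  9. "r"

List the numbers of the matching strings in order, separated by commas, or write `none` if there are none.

2, 4, 6, 7

1. "pqrq" → no match
2. "qqqqqq" → match
3. "ppq" → no match
4. "pqpqpq" → match
5. "pqpqpppq" → no match
6. "pqpqpqpq" → match
7. "rq" → match
8. "p" → no match
9. "r" → no match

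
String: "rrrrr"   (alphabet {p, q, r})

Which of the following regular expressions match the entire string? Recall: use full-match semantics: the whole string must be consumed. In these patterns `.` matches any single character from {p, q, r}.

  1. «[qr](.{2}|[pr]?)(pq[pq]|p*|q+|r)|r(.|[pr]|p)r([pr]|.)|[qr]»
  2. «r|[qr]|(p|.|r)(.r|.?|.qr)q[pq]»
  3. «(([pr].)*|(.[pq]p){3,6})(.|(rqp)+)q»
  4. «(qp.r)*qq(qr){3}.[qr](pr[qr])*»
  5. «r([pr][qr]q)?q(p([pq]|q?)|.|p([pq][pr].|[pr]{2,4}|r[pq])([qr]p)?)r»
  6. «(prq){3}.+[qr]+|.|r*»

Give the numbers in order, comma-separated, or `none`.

6

1 → no match
2 → no match
3 → no match — must end with "q"
4 → no match
5 → no match
6 → match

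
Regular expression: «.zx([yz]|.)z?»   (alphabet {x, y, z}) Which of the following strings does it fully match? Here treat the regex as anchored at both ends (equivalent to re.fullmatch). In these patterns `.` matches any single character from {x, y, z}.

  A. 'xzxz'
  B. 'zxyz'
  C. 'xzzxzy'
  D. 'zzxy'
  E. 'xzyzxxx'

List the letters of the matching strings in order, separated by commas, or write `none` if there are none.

A → match
B → no match
C → no match
D → match
E → no match

A, D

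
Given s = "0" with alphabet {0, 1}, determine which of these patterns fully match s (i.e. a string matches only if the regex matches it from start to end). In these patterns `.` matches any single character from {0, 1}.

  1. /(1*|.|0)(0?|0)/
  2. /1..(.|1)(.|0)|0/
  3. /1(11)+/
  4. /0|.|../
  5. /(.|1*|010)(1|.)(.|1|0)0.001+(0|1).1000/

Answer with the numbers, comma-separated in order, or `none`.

1 → match
2 → match
3 → no match — must start with "111"
4 → match
5 → no match — must end with "1000"

1, 2, 4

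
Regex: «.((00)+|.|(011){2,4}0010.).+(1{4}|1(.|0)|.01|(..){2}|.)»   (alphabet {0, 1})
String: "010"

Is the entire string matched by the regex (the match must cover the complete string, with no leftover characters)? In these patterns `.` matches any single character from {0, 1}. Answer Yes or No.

No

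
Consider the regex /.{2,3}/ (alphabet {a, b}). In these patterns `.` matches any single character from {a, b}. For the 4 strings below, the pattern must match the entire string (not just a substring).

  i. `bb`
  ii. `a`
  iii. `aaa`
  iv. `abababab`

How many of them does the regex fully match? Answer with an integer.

i → match
ii → no match
iii → match
iv → no match
Total matched: 2

2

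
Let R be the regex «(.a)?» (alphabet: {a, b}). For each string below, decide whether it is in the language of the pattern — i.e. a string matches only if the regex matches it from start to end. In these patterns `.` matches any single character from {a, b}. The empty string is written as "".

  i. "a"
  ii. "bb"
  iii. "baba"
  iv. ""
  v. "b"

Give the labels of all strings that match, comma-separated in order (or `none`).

iv

i → no match
ii → no match
iii → no match
iv → match
v → no match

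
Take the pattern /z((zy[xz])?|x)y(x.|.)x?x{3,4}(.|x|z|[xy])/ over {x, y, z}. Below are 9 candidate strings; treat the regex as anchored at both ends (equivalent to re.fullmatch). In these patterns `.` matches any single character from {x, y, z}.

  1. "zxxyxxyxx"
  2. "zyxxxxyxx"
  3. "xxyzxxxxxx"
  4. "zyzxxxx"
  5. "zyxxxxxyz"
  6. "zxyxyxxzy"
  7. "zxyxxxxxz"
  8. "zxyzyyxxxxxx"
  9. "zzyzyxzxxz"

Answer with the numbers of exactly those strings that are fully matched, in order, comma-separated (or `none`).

1. "zxxyxxyxx" → no match
2. "zyxxxxyxx" → no match
3. "xxyzxxxxxx" → no match — must start with "z"
4. "zyzxxxx" → match
5. "zyxxxxxyz" → no match
6. "zxyxyxxzy" → no match
7. "zxyxxxxxz" → match
8. "zxyzyyxxxxxx" → no match
9. "zzyzyxzxxz" → no match

4, 7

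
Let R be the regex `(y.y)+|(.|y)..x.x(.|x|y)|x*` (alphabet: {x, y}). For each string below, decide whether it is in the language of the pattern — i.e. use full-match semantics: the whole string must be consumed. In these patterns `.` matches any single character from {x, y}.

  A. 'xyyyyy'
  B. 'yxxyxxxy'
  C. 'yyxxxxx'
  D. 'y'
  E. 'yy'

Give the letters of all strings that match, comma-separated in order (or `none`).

A. 'xyyyyy' → no match
B. 'yxxyxxxy' → no match
C. 'yyxxxxx' → match
D. 'y' → no match
E. 'yy' → no match

C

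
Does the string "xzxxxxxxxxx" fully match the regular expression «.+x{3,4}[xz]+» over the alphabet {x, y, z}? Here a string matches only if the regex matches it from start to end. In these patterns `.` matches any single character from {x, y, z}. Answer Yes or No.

Yes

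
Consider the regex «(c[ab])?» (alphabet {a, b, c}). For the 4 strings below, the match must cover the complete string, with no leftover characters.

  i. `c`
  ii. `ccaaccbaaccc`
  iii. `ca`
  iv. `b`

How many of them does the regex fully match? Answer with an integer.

1

i → no match
ii → no match
iii → match
iv → no match
Total matched: 1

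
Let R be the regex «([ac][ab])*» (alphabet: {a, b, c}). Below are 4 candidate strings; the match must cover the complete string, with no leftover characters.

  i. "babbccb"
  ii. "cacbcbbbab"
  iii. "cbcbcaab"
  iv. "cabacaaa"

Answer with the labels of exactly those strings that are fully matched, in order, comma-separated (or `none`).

iii

i → no match
ii → no match
iii → match
iv → no match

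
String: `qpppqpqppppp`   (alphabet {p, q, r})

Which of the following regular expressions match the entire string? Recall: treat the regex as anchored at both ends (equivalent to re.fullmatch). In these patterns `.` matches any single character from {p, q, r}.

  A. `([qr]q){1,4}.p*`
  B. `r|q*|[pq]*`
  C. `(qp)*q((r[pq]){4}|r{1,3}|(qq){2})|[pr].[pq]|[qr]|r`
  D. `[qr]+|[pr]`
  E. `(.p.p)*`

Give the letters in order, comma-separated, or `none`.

A → no match
B → match
C → no match
D → no match
E → match

B, E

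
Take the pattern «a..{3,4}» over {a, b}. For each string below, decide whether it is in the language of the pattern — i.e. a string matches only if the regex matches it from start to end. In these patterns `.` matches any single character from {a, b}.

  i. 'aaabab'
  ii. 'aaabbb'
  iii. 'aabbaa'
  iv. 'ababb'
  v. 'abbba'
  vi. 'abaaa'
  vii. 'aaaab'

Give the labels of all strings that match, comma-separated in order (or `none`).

i, ii, iii, iv, v, vi, vii

i → match
ii → match
iii → match
iv → match
v → match
vi → match
vii → match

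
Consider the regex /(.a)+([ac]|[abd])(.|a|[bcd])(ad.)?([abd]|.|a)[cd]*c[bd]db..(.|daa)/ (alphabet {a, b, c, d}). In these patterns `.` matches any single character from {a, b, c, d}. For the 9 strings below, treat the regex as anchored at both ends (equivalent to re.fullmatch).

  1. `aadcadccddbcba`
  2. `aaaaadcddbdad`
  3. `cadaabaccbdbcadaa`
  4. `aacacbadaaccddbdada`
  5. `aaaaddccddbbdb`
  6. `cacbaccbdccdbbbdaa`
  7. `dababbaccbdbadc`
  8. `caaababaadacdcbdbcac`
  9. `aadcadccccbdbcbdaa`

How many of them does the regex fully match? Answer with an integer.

1 → match
2 → match
3 → match
4 → no match
5 → match
6 → no match
7 → match
8 → match
9 → match
Total matched: 7

7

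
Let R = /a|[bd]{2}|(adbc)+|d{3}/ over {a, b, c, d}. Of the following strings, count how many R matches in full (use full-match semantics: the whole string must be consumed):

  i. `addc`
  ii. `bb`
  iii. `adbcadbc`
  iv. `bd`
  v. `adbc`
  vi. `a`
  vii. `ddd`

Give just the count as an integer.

6

i → no match
ii → match
iii → match
iv → match
v → match
vi → match
vii → match
Total matched: 6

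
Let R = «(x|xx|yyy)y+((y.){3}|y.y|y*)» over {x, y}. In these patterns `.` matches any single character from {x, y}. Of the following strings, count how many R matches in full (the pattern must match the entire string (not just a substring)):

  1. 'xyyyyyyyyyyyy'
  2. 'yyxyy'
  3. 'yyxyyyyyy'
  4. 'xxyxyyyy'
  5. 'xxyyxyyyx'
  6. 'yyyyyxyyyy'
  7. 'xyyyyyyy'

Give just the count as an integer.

4

1 → match
2 → no match
3 → no match
4 → no match
5 → match
6 → match
7 → match
Total matched: 4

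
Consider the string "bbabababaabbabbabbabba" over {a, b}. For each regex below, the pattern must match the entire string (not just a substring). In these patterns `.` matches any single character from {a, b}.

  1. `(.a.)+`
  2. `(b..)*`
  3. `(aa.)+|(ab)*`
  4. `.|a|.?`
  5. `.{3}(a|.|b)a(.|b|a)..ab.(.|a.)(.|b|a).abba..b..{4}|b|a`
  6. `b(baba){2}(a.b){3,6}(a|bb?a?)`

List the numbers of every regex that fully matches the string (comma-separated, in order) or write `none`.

6

1 → no match
2 → no match
3 → no match
4 → no match
5 → no match
6 → match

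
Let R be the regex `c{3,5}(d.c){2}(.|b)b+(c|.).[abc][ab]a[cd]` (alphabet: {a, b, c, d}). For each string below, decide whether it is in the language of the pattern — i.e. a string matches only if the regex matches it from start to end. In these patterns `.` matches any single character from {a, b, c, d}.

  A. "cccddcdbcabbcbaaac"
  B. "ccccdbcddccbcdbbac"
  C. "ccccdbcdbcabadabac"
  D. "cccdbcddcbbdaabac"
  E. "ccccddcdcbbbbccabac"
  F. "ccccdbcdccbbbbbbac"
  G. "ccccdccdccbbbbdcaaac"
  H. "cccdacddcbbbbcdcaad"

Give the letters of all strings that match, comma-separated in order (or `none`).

A → match
B → match
C → match
D → match
E → no match
F → match
G → match
H → match

A, B, C, D, F, G, H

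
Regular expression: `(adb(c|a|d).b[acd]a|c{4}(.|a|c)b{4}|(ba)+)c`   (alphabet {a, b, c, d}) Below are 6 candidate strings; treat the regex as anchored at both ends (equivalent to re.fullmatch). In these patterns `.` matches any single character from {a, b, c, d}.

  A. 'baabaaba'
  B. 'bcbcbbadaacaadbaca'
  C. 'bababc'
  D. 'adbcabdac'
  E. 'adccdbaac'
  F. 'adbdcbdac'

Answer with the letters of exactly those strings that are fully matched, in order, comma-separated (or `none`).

D, F

A. 'baabaaba' → no match — must end with 'c'
B → no match — must end with 'c'
C. 'bababc' → no match
D. 'adbcabdac' → match
E. 'adccdbaac' → no match
F. 'adbdcbdac' → match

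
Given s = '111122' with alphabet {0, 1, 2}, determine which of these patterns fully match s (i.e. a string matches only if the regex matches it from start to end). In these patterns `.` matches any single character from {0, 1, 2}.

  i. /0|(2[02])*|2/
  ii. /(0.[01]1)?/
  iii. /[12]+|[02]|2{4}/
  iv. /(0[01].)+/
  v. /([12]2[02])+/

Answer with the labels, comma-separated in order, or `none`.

iii

i → no match
ii → no match
iii → match
iv → no match — must start with '0'
v → no match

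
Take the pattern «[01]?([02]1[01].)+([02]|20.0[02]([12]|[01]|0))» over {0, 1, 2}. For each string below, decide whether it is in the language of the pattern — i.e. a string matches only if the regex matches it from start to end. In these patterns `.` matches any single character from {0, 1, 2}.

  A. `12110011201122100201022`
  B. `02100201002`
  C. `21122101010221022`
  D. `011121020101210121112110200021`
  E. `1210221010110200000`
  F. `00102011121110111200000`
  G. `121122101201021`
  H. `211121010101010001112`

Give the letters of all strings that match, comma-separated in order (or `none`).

A → match
B. `02100201002` → match
C → match
D → match
E → match
F → match
G → match
H → match

A, B, C, D, E, F, G, H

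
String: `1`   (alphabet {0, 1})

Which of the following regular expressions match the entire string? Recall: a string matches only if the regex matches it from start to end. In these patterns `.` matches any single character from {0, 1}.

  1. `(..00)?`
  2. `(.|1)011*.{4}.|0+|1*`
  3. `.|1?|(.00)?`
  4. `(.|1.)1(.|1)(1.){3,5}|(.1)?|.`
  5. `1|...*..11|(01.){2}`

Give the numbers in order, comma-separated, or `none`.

1 → no match
2 → match
3 → match
4 → match
5 → match

2, 3, 4, 5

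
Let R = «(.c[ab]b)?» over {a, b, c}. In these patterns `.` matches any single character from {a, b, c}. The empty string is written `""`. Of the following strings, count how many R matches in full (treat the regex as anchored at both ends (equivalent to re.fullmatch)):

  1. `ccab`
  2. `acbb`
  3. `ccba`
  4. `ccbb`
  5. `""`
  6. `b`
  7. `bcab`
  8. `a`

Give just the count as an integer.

1 → match
2 → match
3 → no match
4 → match
5 → match
6 → no match
7 → match
8 → no match
Total matched: 5

5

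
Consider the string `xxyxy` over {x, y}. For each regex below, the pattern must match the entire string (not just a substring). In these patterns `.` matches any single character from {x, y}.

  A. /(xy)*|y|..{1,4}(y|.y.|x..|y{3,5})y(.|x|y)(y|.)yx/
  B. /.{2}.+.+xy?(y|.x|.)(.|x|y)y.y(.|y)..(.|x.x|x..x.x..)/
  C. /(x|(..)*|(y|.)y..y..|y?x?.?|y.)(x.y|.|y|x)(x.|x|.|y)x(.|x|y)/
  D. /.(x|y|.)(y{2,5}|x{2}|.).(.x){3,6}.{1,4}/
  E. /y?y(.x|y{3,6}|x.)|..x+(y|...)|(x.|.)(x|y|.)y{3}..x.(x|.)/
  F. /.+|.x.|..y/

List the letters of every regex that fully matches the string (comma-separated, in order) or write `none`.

A → no match
B → no match
C → match
D → no match
E → no match
F → match

C, F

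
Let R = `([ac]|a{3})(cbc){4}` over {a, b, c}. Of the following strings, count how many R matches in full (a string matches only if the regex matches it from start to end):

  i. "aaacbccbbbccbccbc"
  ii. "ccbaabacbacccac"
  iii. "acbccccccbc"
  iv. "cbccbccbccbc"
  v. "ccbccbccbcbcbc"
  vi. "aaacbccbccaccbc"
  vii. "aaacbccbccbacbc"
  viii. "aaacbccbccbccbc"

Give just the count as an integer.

i → no match
ii → no match — must end with "cbc"
iii → no match
iv → no match
v → no match
vi → no match
vii → no match
viii → match
Total matched: 1

1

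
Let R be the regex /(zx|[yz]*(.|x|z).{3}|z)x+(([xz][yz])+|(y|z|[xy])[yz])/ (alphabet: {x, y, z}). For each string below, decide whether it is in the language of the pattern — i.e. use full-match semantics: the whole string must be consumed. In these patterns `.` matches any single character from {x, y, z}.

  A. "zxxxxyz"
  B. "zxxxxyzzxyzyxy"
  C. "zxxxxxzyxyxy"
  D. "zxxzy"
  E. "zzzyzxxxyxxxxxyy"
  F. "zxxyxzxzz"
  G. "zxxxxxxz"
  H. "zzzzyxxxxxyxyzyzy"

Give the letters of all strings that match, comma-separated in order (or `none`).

A → match
B → match
C → match
D → match
E → match
F → no match
G → match
H → match

A, B, C, D, E, G, H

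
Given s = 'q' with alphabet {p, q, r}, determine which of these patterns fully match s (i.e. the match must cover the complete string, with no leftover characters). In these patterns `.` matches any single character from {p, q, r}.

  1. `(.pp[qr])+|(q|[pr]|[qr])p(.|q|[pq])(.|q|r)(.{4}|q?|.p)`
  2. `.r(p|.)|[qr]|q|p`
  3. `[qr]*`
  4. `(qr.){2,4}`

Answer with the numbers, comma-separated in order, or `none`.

1 → no match
2 → match
3 → match
4 → no match — must start with 'qr'

2, 3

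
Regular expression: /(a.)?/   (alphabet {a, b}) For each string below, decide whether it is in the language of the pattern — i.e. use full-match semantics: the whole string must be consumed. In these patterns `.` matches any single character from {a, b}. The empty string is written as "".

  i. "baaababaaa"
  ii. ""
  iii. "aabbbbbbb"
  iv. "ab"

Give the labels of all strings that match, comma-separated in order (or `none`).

i. "baaababaaa" → no match
ii. "" → match
iii. "aabbbbbbb" → no match
iv. "ab" → match

ii, iv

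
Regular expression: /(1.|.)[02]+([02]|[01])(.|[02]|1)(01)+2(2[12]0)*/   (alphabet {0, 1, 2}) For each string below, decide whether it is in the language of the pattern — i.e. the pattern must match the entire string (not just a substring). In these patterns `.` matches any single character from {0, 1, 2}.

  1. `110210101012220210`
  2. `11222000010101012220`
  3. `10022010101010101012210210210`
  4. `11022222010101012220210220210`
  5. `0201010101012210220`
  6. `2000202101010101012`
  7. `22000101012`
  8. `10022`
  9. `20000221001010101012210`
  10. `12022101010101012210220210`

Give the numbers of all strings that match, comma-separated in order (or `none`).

1, 2, 3, 4, 5, 6, 7, 9, 10

1 → match
2 → match
3 → match
4 → match
5 → match
6 → match
7 → match
8 → no match
9 → match
10 → match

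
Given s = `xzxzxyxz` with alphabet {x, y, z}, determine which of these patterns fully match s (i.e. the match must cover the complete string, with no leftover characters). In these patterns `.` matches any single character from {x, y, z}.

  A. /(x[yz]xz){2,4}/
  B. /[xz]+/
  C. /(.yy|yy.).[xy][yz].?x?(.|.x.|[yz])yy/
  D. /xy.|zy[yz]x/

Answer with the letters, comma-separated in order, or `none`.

A

A → match
B → no match
C → no match — must end with `yy`
D → no match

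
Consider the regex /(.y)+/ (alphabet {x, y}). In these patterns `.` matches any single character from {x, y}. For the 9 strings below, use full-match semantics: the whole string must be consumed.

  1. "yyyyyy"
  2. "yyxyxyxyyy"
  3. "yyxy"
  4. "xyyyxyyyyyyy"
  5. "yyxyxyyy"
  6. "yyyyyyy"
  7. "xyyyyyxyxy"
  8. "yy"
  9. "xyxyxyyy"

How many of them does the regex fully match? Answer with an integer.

1 → match
2 → match
3 → match
4 → match
5 → match
6 → no match
7 → match
8 → match
9 → match
Total matched: 8

8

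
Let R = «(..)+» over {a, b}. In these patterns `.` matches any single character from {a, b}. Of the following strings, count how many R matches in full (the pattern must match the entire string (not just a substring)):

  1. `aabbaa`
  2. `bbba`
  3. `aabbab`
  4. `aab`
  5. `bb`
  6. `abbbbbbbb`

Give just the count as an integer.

4

1 → match
2 → match
3 → match
4 → no match
5 → match
6 → no match
Total matched: 4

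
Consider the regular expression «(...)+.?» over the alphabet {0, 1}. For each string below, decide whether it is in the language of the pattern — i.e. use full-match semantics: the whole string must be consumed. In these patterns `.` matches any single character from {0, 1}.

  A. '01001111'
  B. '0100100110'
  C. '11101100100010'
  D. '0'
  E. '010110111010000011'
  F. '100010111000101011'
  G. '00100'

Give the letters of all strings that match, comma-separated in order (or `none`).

B, E, F

A → no match
B → match
C → no match
D → no match
E → match
F → match
G → no match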